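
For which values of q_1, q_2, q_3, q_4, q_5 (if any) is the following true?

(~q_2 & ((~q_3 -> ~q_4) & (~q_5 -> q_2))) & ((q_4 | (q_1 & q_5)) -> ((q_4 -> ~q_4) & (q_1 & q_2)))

q_1: False, q_2: False, q_3: False, q_4: False, q_5: True

  ~q_2 & ((~q_3 -> ~q_4) & (~q_5 -> q_2)) = True
    ~q_2 = True
    (~q_3 -> ~q_4) & (~q_5 -> q_2) = True
      ~q_3 -> ~q_4 = True
        ~q_3 = True
        ~q_4 = True
      ~q_5 -> q_2 = True
        ~q_5 = False
  (q_4 | (q_1 & q_5)) -> ((q_4 -> ~q_4) & (q_1 & q_2)) = True
    q_4 | (q_1 & q_5) = False
      q_1 & q_5 = False
    (q_4 -> ~q_4) & (q_1 & q_2) = False
      q_4 -> ~q_4 = True
        ~q_4 = True
      q_1 & q_2 = False
Both conjuncts True, so the formula holds.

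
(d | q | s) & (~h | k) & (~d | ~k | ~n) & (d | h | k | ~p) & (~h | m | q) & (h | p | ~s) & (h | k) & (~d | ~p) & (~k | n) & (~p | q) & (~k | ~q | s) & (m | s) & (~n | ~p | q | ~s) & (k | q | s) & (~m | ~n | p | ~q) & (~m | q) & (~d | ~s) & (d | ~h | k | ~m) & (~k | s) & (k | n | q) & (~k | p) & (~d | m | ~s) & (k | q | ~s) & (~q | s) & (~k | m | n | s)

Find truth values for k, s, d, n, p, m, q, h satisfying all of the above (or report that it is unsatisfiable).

Try k = False:
  (~h | k) forces h = False.
  clause (h | k) is falsified — backtrack.
So k = True.
  then (~k | n) forces n = True.
  then (~k | s) forces s = True.
  then (~k | p) forces p = True.
  then (~d | ~k | ~n) forces d = False.
  then (~p | q) forces q = True.
Set m = False.
Set h = False.
All clauses satisfied.

k: True, s: True, d: False, n: True, p: True, m: False, q: True, h: False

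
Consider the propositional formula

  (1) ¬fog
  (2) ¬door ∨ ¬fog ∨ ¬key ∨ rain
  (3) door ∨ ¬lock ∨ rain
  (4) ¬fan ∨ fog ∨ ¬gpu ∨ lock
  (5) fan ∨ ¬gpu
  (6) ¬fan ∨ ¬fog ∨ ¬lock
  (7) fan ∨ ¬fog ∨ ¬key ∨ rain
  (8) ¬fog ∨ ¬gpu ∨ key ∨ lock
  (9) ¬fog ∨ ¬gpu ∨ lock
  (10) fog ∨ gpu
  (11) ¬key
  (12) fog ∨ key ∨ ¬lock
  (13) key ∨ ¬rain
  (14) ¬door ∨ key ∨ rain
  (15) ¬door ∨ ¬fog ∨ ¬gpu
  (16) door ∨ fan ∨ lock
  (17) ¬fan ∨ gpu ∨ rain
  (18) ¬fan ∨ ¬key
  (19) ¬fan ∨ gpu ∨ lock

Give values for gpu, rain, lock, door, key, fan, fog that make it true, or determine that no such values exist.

UNSATISFIABLE

Case key = True:
  Clause (¬key) is falsified — contradiction.
Case key = False:
  (¬fog) forces fog = False.
  (fog ∨ gpu) forces gpu = True.
  (fan ∨ ¬gpu) forces fan = True.
  (¬fan ∨ fog ∨ ¬gpu ∨ lock) forces lock = True.
  Clause (fog ∨ key ∨ ¬lock) is falsified — contradiction.
Both cases fail, so the formula is unsatisfiable.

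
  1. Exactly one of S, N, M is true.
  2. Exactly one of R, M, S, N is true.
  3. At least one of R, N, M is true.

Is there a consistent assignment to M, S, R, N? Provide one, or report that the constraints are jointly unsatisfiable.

M: True, S: False, R: False, N: False

  (1) {S, N, M}: 1 true — exactly one ✓
  (2) {R, M, S, N}: 1 true — exactly one ✓
  (3) {R, N, M}: 1 true — at least one ✓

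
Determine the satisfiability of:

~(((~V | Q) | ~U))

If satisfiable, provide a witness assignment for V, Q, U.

V: True; Q: False; U: True

  ~(((~V | Q) | ~U)) = True
    (~V | Q) | ~U = False
      ~V | Q = False
        ~V = False
      ~U = False
The formula evaluates to True.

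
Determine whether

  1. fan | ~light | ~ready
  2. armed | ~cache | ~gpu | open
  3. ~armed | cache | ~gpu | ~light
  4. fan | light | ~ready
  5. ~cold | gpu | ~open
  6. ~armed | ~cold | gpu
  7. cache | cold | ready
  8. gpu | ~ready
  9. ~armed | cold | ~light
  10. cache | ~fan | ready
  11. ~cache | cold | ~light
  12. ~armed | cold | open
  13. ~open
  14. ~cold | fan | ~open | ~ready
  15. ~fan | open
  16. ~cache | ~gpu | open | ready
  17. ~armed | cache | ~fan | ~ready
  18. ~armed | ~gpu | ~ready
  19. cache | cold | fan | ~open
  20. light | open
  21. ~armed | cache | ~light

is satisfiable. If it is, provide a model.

gpu: True, open: False, fan: False, cold: True, armed: False, cache: False, ready: False, light: True

Unit clause (~open) forces open = False.
In (~fan | open) only ~fan is left, so fan = False.
In (light | open) only light is left, so light = True.
In (fan | ~light | ~ready) only ~ready is left, so ready = False.
Set gpu = True.
  then (~cache | ~gpu | open | ready) forces cache = False.
  then (~armed | cache | ~light) forces armed = False.
  then (cache | cold | ready) forces cold = True.
All clauses satisfied.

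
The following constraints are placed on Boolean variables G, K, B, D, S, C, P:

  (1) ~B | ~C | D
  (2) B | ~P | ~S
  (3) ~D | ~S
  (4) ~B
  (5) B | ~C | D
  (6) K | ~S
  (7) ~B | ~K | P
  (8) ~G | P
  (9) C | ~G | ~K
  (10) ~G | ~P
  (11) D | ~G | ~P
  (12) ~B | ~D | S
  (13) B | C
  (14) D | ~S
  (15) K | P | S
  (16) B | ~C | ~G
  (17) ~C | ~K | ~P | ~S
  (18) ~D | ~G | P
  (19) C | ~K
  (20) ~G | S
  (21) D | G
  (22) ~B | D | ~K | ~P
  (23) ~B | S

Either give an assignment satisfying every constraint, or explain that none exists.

G = False, K = False, B = False, D = True, S = False, C = True, P = True

Unit clause (~B) forces B = False.
In (B | C) only C is left, so C = True.
In (B | ~C | ~G) only ~G is left, so G = False.
In (D | G) only D is left, so D = True.
In (~D | ~S) only ~S is left, so S = False.
Set K = False.
  then (K | P | S) forces P = True.
All clauses satisfied.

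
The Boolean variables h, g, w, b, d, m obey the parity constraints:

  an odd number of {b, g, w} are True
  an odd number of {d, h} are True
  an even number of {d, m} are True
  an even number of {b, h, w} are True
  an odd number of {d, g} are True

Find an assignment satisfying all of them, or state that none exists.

Adding constraints 1, 2, 4, 5 mod 2: every variable appears an even number of times on the left, so the left side is 0.
But the right sides sum to 1 (mod 2). 0 ≠ 1 — the system is inconsistent.

No satisfying assignment exists.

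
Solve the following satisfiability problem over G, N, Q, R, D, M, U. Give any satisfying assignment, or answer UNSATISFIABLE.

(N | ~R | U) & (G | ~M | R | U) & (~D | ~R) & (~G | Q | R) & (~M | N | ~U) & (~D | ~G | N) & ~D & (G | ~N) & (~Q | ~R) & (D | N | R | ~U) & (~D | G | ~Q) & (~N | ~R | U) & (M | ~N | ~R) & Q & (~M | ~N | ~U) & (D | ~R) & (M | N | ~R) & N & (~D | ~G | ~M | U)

Unit clause (~D) forces D = False.
Unit clause (Q) forces Q = True.
In (D | ~R) only ~R is left, so R = False.
Unit clause (N) forces N = True.
In (G | ~N) only G is left, so G = True.
Set M = False.
Set U = False.
All clauses satisfied.

G=T; N=T; Q=T; R=F; D=F; M=F; U=F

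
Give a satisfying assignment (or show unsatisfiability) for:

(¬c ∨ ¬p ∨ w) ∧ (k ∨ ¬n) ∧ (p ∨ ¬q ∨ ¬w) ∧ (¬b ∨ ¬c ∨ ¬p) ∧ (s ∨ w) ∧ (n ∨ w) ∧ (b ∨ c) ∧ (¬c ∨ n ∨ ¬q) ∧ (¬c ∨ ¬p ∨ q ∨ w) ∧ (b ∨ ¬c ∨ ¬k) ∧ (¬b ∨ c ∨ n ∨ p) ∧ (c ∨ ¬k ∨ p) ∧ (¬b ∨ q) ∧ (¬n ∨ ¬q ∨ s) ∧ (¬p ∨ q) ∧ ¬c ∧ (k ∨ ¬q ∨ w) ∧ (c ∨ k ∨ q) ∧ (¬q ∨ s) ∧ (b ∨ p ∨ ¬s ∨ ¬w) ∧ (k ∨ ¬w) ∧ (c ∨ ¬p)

Unsatisfiable

Case k = True:
  (¬c) forces c = False.
  (b ∨ c) forces b = True.
  (c ∨ ¬k ∨ p) forces p = True.
  Clause (c ∨ ¬p) is falsified — contradiction.
Case k = False:
  (k ∨ ¬n) forces n = False.
  (n ∨ w) forces w = True.
  Clause (k ∨ ¬w) is falsified — contradiction.
Both cases fail, so the formula is unsatisfiable.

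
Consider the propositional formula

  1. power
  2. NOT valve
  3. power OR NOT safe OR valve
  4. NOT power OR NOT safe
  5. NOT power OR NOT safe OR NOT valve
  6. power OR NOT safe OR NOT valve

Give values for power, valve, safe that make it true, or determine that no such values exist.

power: True; valve: False; safe: False

Unit clause (power) forces power = True.
Unit clause (NOT valve) forces valve = False.
In (NOT power OR NOT safe) only NOT safe is left, so safe = False.
Check each clause:
  (power): power holds.
  (NOT valve): NOT valve holds.
  (power OR NOT safe OR valve): power holds.
  (NOT power OR NOT safe): NOT safe holds.
  (NOT power OR NOT safe OR NOT valve): NOT safe holds.
  (power OR NOT safe OR NOT valve): power holds.
All clauses satisfied.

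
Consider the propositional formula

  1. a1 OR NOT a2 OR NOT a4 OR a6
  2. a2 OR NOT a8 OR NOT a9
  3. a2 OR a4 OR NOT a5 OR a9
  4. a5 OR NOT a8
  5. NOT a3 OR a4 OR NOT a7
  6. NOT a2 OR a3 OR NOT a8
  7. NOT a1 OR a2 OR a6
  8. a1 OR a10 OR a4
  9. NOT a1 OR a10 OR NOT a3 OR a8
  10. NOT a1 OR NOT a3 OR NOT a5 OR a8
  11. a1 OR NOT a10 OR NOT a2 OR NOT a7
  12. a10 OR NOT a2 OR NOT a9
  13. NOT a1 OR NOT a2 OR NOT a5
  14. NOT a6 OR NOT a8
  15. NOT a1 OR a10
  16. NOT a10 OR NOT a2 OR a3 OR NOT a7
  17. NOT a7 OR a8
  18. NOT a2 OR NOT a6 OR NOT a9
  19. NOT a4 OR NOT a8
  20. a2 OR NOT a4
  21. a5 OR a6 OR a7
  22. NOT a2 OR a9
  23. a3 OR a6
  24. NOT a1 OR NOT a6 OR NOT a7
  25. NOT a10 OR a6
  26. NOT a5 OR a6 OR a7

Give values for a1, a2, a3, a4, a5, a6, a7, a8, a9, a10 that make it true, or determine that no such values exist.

Set a1 = False.
Try a2 = True:
  (NOT a2 OR a9) forces a9 = True.
  (a10 OR NOT a2 OR NOT a9) forces a10 = True.
  (a1 OR NOT a10 OR NOT a2 OR NOT a7) forces a7 = False.
  (NOT a2 OR NOT a6 OR NOT a9) forces a6 = False.
  clause (NOT a10 OR a6) is falsified — backtrack.
So a2 = False.
  then (a2 OR NOT a4) forces a4 = False.
  then (a1 OR a10 OR a4) forces a10 = True.
  then (NOT a10 OR a6) forces a6 = True.
  then (NOT a6 OR NOT a8) forces a8 = False.
  then (NOT a7 OR a8) forces a7 = False.
Set a3 = False.
Set a5 = False.
Set a9 = True.
All clauses satisfied.

a1 = False, a2 = False, a3 = False, a4 = False, a5 = False, a6 = True, a7 = False, a8 = False, a9 = True, a10 = True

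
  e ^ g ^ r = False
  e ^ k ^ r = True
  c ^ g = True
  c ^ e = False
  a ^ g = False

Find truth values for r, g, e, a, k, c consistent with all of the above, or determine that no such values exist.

r = True, g = False, e = True, a = False, k = True, c = True

e ^ g ^ r = T ^ F ^ T = False ✓
e ^ k ^ r = T ^ T ^ T = True ✓
c ^ g = T ^ F = True ✓
c ^ e = T ^ T = False ✓
a ^ g = F ^ F = False ✓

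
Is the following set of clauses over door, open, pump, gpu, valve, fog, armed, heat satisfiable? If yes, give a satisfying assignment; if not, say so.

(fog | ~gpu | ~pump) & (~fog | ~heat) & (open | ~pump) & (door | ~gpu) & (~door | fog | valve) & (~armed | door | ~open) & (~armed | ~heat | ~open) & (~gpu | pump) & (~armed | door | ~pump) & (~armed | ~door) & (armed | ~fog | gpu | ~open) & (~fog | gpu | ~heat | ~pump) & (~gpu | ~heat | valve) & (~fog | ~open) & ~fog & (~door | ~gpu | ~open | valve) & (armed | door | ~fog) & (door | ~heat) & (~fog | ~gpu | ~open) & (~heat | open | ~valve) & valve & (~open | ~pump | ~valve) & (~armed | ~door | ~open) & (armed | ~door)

door: False, open: False, pump: False, gpu: False, valve: True, fog: False, armed: False, heat: False

Unit clause (~fog) forces fog = False.
Unit clause (valve) forces valve = True.
Try door = True:
  (~armed | ~door) forces armed = False.
  clause (armed | ~door) is falsified — backtrack.
So door = False.
  then (door | ~gpu) forces gpu = False.
  then (door | ~heat) forces heat = False.
Set open = False.
  then (open | ~pump) forces pump = False.
Set armed = False.
All clauses satisfied.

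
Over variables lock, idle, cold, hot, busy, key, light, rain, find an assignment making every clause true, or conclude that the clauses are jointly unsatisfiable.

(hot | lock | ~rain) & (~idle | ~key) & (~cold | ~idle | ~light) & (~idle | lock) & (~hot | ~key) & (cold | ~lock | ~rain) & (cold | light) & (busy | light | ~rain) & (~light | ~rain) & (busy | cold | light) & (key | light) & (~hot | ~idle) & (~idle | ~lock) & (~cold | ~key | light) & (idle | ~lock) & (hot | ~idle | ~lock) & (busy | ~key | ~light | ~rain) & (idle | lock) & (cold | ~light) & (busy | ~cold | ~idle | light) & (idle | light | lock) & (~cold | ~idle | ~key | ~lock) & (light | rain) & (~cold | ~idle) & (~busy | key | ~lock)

Unsatisfiable

Case lock = True:
  (~idle | ~lock) forces idle = False.
  Clause (idle | ~lock) is falsified — contradiction.
Case lock = False:
  (~idle | lock) forces idle = False.
  Clause (idle | lock) is falsified — contradiction.
Both cases fail, so the formula is unsatisfiable.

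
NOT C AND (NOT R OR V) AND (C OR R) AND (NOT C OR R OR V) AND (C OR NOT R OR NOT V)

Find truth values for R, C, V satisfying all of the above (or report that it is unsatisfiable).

No satisfying assignment exists.

Case C = True:
  Clause (NOT C) is falsified — contradiction.
Case C = False:
  (C OR R) forces R = True.
  (NOT R OR V) forces V = True.
  Clause (C OR NOT R OR NOT V) is falsified — contradiction.
Both cases fail, so the formula is unsatisfiable.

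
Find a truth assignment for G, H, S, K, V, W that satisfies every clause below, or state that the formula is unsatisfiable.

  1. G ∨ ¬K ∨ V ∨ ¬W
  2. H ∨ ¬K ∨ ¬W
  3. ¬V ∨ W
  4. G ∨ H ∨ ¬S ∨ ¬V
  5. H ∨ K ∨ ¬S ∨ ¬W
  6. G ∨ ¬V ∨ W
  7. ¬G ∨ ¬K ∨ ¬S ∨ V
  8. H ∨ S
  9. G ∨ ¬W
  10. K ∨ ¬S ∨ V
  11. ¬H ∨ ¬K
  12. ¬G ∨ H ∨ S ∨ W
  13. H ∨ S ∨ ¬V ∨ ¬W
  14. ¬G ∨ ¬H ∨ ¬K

Set G = True.
Set H = True.
  then (¬H ∨ ¬K) forces K = False.
Set S = False.
Set V = False.
Set W = False.
All clauses satisfied.

G: True, H: True, S: False, K: False, V: False, W: False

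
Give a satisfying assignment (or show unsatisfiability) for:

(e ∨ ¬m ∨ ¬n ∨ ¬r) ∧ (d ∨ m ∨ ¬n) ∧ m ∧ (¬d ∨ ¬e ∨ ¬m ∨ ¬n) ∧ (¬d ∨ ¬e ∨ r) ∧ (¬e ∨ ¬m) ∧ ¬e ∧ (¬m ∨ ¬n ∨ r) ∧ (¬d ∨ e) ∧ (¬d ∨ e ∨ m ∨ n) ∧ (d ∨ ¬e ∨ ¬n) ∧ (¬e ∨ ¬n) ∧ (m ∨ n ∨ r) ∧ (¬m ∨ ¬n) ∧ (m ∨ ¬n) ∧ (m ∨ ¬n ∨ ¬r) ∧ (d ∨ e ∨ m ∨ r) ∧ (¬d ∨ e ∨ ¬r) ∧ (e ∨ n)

Case e = True:
  Clause (¬e) is falsified — contradiction.
Case e = False:
  (m) forces m = True.
  (¬d ∨ e) forces d = False.
  (¬m ∨ ¬n) forces n = False.
  Clause (e ∨ n) is falsified — contradiction.
Both cases fail, so the formula is unsatisfiable.

No satisfying assignment exists.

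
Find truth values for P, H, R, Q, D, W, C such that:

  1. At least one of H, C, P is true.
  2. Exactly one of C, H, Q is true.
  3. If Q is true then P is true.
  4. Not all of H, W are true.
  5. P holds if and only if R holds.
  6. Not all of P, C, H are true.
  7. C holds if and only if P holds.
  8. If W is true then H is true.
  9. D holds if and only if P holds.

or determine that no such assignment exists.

P=F, H=T, R=F, Q=F, D=F, W=F, C=F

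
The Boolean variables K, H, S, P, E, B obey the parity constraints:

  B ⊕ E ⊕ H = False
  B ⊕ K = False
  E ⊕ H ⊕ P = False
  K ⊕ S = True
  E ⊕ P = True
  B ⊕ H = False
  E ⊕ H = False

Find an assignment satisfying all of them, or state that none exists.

Unsatisfiable — no assignment works.

Adding constraints 1, 3, 5, 6, 7 mod 2: every variable appears an even number of times on the left, so the left side is 0.
But the right sides sum to 1 (mod 2). 0 ≠ 1 — the system is inconsistent.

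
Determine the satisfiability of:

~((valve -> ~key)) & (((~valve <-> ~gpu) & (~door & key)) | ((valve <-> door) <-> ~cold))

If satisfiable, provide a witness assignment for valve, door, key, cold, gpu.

valve = True; door = True; key = True; cold = False; gpu = False

  ~((valve -> ~key)) = True
    valve -> ~key = False
      ~key = False
  ((~valve <-> ~gpu) & (~door & key)) | ((valve <-> door) <-> ~cold) = True
    (~valve <-> ~gpu) & (~door & key) = False
      ~valve <-> ~gpu = False
        ~valve = False
        ~gpu = True
      ~door & key = False
        ~door = False
    (valve <-> door) <-> ~cold = True
      valve <-> door = True
      ~cold = True
Both conjuncts True, so the formula holds.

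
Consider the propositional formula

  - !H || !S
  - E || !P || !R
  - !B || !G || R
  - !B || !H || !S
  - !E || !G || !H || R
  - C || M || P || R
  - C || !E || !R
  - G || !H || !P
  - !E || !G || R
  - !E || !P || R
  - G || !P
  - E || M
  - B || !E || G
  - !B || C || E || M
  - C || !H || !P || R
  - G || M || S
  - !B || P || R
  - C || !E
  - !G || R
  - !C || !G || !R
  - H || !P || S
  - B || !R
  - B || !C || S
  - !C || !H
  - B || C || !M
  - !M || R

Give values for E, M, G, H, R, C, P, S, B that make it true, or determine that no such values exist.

Set E = False.
  then (E || M) forces M = True.
  then (!M || R) forces R = True.
  then (E || !P || !R) forces P = False.
  then (B || !R) forces B = True.
Set G = False.
Set H = False.
Set C = False.
Set S = True.
All clauses satisfied.

E: False, M: True, G: False, H: False, R: True, C: False, P: False, S: True, B: True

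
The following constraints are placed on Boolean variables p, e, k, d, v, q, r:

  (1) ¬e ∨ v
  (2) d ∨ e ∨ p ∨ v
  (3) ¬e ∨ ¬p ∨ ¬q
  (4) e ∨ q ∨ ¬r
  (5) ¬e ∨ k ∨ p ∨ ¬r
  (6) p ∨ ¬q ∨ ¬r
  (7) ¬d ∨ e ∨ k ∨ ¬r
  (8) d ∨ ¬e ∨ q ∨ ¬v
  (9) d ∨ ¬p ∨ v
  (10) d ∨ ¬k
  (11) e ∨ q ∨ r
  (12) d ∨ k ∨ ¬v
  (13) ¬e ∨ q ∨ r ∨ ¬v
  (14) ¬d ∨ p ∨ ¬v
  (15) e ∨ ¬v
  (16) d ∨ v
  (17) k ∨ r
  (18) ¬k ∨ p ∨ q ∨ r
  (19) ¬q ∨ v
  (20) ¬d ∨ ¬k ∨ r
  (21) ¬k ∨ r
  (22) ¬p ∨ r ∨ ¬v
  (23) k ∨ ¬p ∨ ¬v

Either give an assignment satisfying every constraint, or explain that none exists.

p = True, e = True, k = True, d = True, v = True, q = False, r = True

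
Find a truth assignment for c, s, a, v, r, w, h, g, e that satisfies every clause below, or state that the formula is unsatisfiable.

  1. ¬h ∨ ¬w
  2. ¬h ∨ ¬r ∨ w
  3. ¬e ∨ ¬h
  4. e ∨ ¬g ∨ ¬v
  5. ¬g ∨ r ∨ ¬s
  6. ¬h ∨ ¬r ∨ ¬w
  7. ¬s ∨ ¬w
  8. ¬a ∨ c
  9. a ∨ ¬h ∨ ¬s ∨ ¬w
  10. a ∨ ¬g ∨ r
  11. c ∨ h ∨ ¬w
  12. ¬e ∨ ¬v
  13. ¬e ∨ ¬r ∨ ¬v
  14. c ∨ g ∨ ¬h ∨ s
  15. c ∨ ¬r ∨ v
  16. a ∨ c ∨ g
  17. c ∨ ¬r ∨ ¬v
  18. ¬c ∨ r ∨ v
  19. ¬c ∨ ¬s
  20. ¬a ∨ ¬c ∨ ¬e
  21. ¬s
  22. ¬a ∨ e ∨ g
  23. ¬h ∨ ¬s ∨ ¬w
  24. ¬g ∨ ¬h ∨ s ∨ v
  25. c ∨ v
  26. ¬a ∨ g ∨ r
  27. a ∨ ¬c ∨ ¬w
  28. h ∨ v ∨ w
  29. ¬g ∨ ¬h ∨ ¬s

Unit clause (¬s) forces s = False.
Try c = False:
  (¬a ∨ c) forces a = False.
  (a ∨ c ∨ g) forces g = True.
  (a ∨ ¬g ∨ r) forces r = True.
  (c ∨ ¬r ∨ v) forces v = True.
  clause (c ∨ ¬r ∨ ¬v) is falsified — backtrack.
So c = True.
Set a = True.
  then (¬a ∨ ¬c ∨ ¬e) forces e = False.
  then (¬a ∨ e ∨ g) forces g = True.
  then (e ∨ ¬g ∨ ¬v) forces v = False.
  then (¬c ∨ r ∨ v) forces r = True.
  then (¬g ∨ ¬h ∨ s ∨ v) forces h = False.
  then (h ∨ v ∨ w) forces w = True.
All clauses satisfied.

c=T, s=F, a=T, v=F, r=T, w=T, h=F, g=T, e=F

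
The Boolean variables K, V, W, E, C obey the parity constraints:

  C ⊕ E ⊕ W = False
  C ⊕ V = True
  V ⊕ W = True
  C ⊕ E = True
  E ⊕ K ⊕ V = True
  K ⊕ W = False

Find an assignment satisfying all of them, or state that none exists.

K=T, V=F, W=T, E=F, C=T

C ⊕ E ⊕ W = T ⊕ F ⊕ T = False ✓
C ⊕ V = T ⊕ F = True ✓
V ⊕ W = F ⊕ T = True ✓
C ⊕ E = T ⊕ F = True ✓
E ⊕ K ⊕ V = F ⊕ T ⊕ F = True ✓
K ⊕ W = T ⊕ T = False ✓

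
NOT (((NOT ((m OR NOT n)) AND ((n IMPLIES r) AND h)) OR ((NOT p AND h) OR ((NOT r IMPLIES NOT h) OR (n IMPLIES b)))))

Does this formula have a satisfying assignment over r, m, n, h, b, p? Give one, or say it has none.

r=F, m=F, n=T, h=T, b=F, p=T

  NOT (((NOT ((m OR NOT n)) AND ((n IMPLIES r) AND h)) OR ((NOT p AND h) OR ((NOT r IMPLIES NOT h) OR (n IMPLIES b))))) = True
    (NOT ((m OR NOT n)) AND ((n IMPLIES r) AND h)) OR ((NOT p AND h) OR ((NOT r IMPLIES NOT h) OR (n IMPLIES b))) = False
      NOT ((m OR NOT n)) AND ((n IMPLIES r) AND h) = False
        NOT ((m OR NOT n)) = True
          m OR NOT n = False
            NOT n = False
        (n IMPLIES r) AND h = False
          n IMPLIES r = False
      (NOT p AND h) OR ((NOT r IMPLIES NOT h) OR (n IMPLIES b)) = False
        NOT p AND h = False
          NOT p = False
        (NOT r IMPLIES NOT h) OR (n IMPLIES b) = False
          NOT r IMPLIES NOT h = False
            NOT r = True
            NOT h = False
          n IMPLIES b = False
The formula evaluates to True.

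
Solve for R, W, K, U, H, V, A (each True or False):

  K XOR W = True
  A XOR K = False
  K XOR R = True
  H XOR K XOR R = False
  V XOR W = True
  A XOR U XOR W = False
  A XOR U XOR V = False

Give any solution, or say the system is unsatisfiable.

Unsatisfiable

Adding constraints 5, 6, 7 mod 2: every variable appears an even number of times on the left, so the left side is 0.
But the right sides sum to 1 (mod 2). 0 ≠ 1 — the system is inconsistent.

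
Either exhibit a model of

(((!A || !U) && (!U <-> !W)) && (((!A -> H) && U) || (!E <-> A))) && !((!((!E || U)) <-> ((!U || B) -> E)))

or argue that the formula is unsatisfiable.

B=F; E=T; U=T; A=F; W=T; H=F

  ((!A || !U) && (!U <-> !W)) && (((!A -> H) && U) || (!E <-> A)) = True
    (!A || !U) && (!U <-> !W) = True
      !A || !U = True
        !A = True
        !U = False
      !U <-> !W = True
        !U = False
        !W = False
    ((!A -> H) && U) || (!E <-> A) = True
      (!A -> H) && U = False
        !A -> H = False
          !A = True
      !E <-> A = True
        !E = False
  !((!((!E || U)) <-> ((!U || B) -> E))) = True
    !((!E || U)) <-> ((!U || B) -> E) = False
      !((!E || U)) = False
        !E || U = True
          !E = False
      (!U || B) -> E = True
        !U || B = False
          !U = False
Both conjuncts True, so the formula holds.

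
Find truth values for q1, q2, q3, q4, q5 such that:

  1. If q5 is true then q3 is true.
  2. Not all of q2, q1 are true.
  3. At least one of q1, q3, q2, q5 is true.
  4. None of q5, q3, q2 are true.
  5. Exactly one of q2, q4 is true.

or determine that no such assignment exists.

q1=T, q2=F, q3=F, q4=T, q5=F

  (1) q5=F ⇒ q3: vacuous ✓
  (2) {q2, q1}: 1/2 true — not all ✓
  (3) {q1, q3, q2, q5}: 1 true — at least one ✓
  (4) {q5, q3, q2}: 0 true — none ✓
  (5) {q2, q4}: 1 true — exactly one ✓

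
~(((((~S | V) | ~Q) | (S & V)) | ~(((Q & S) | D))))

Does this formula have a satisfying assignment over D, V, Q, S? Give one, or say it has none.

D = False, V = False, Q = True, S = True

  ~(((((~S | V) | ~Q) | (S & V)) | ~(((Q & S) | D)))) = True
    (((~S | V) | ~Q) | (S & V)) | ~(((Q & S) | D)) = False
      ((~S | V) | ~Q) | (S & V) = False
        (~S | V) | ~Q = False
          ~S | V = False
            ~S = False
          ~Q = False
        S & V = False
      ~(((Q & S) | D)) = False
        (Q & S) | D = True
          Q & S = True
The formula evaluates to True.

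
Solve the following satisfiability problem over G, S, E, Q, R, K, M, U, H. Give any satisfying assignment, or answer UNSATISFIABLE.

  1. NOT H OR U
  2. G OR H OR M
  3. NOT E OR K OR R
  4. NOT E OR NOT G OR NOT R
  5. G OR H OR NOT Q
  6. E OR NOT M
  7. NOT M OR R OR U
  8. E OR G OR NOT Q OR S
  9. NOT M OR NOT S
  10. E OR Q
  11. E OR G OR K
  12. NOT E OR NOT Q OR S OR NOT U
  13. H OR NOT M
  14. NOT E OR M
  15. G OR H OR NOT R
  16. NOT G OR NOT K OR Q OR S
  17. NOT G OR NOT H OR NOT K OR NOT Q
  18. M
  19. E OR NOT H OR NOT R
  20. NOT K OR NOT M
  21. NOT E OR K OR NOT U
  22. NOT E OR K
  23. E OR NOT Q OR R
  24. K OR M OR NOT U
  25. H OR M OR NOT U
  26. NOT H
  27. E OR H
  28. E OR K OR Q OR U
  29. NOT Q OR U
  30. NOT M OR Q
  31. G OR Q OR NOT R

Case H = True:
  Clause (NOT H) is falsified — contradiction.
Case H = False:
  (H OR NOT M) forces M = False.
  Clause (M) is falsified — contradiction.
Both cases fail, so the formula is unsatisfiable.

Unsatisfiable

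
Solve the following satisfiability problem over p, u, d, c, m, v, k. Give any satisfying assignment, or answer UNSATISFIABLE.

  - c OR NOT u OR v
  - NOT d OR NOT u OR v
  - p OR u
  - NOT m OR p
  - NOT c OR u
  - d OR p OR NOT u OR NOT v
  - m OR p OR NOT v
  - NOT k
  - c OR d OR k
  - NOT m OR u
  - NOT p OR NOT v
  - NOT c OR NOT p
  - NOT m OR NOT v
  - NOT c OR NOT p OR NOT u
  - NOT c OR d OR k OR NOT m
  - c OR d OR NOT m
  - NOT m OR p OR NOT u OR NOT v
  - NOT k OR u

p=T, u=F, d=T, c=F, m=F, v=F, k=F

Unit clause (NOT k) forces k = False.
Set p = True.
  then (NOT p OR NOT v) forces v = False.
  then (NOT c OR NOT p) forces c = False.
  then (c OR NOT u OR v) forces u = False.
  then (c OR d OR k) forces d = True.
  then (NOT m OR u) forces m = False.
All clauses satisfied.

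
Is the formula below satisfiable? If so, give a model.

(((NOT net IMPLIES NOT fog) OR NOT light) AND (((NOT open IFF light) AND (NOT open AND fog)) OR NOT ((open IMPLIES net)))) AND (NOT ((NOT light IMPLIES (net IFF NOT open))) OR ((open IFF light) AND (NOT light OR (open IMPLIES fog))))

Case light = True: the formula simplifies to ((NOT net IMPLIES NOT fog) AND ((NOT open AND (NOT open AND fog)) OR NOT ((open IMPLIES net)))) AND (open AND (open IMPLIES fog)).
  open = True: simplifies to ((NOT net IMPLIES NOT fog) AND NOT net) AND fog.
    fog = True: simplifies to net AND NOT net.
      net = True: the conjunct NOT net is False.
      net = False: the conjunct net is False.
    fog = False: the conjunct fog is False.
  open = False: the conjunct open is False.
Case light = False: the formula simplifies to ((open AND (NOT open AND fog)) OR NOT ((open IMPLIES net))) AND (NOT ((net IFF NOT open)) OR NOT open).
  open = True: simplifies to NOT net AND NOT (NOT net).
    net = True: the conjunct NOT net is False.
    net = False: the conjunct NOT (NOT net) becomes NOT (NOT False) = False.
  open = False: the conjunct (open AND (NOT open AND fog)) OR NOT ((open IMPLIES net)) becomes (False AND fog) OR NOT True = False.
Both cases fail — unsatisfiable.

Unsatisfiable — no assignment works.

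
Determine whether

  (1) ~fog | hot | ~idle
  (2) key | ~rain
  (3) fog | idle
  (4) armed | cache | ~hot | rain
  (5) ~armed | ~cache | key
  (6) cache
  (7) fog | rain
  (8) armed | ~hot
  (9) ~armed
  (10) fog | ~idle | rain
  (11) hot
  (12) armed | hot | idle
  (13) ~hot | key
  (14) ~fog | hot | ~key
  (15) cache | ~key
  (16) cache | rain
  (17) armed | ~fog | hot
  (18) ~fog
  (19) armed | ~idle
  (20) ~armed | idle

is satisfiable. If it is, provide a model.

No satisfying assignment exists.

Case cache = True:
  (~armed) forces armed = False.
  (armed | ~hot) forces hot = False.
  Clause (hot) is falsified — contradiction.
Case cache = False:
  Clause (cache) is falsified — contradiction.
Both cases fail, so the formula is unsatisfiable.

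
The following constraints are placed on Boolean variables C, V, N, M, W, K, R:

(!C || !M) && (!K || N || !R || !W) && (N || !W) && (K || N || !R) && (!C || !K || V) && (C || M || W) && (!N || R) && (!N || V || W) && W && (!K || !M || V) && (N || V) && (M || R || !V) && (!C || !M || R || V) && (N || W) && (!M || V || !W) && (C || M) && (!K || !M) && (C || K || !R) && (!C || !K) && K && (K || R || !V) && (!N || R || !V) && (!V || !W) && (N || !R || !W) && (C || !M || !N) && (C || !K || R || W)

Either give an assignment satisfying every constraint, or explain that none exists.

UNSATISFIABLE

Case W = True:
  (N || !W) forces N = True.
  (!N || R) forces R = True.
  (K) forces K = True.
  (!K || !M) forces M = False.
  (C || M) forces C = True.
  Clause (!C || !K) is falsified — contradiction.
Case W = False:
  Clause (W) is falsified — contradiction.
Both cases fail, so the formula is unsatisfiable.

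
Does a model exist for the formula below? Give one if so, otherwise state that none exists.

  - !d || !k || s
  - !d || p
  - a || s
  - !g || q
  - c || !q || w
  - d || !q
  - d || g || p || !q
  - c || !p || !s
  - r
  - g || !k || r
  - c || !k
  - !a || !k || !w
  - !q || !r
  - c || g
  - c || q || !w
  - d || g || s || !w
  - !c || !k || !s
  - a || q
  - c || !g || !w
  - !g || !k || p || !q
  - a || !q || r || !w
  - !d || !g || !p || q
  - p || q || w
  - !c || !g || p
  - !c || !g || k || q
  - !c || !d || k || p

Unit clause (r) forces r = True.
In (!q || !r) only !q is left, so q = False.
In (a || q) only a is left, so a = True.
In (!g || q) only !g is left, so g = False.
In (c || g) only c is left, so c = True.
Set k = True.
  then (!a || !k || !w) forces w = False.
  then (!c || !k || !s) forces s = False.
  then (p || q || w) forces p = True.
  then (!d || !k || s) forces d = False.
All clauses satisfied.

r = True, k = True, w = False, p = True, q = False, d = False, a = True, s = False, c = True, g = False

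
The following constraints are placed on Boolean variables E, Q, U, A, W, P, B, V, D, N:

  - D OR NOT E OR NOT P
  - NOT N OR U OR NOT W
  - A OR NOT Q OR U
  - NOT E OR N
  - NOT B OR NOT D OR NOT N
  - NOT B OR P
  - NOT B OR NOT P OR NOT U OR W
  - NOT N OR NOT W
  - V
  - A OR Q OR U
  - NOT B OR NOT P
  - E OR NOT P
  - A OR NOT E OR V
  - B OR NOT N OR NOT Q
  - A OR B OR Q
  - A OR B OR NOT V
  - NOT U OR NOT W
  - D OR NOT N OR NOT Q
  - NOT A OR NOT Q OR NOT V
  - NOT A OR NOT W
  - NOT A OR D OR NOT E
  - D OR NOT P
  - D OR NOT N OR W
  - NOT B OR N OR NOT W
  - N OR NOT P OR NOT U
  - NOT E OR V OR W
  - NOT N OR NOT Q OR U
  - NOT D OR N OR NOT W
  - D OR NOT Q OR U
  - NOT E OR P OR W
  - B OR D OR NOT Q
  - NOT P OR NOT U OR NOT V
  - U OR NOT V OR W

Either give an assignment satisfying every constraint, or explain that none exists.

E = False; Q = False; U = True; A = True; W = False; P = False; B = False; V = True; D = False; N = False

Unit clause (V) forces V = True.
Set E = False.
  then (E OR NOT P) forces P = False.
  then (NOT B OR P) forces B = False.
  then (A OR B OR NOT V) forces A = True.
  then (NOT A OR NOT Q OR NOT V) forces Q = False.
  then (NOT A OR NOT W) forces W = False.
  then (U OR NOT V OR W) forces U = True.
Set D = False.
  then (D OR NOT N OR W) forces N = False.
All clauses satisfied.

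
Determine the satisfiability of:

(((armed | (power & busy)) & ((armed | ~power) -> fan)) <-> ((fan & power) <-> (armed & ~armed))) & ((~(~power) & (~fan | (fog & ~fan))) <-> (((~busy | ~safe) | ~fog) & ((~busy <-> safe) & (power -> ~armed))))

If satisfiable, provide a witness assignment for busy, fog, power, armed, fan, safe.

busy: False, fog: False, power: False, armed: True, fan: True, safe: False

  ((armed | (power & busy)) & ((armed | ~power) -> fan)) <-> ((fan & power) <-> (armed & ~armed)) = True
    (armed | (power & busy)) & ((armed | ~power) -> fan) = True
      armed | (power & busy) = True
        power & busy = False
      (armed | ~power) -> fan = True
        armed | ~power = True
          ~power = True
    (fan & power) <-> (armed & ~armed) = True
      fan & power = False
      armed & ~armed = False
        ~armed = False
  (~(~power) & (~fan | (fog & ~fan))) <-> (((~busy | ~safe) | ~fog) & ((~busy <-> safe) & (power -> ~armed))) = True
    ~(~power) & (~fan | (fog & ~fan)) = False
      ~(~power) = False
        ~power = True
      ~fan | (fog & ~fan) = False
        ~fan = False
        fog & ~fan = False
          ~fan = False
    ((~busy | ~safe) | ~fog) & ((~busy <-> safe) & (power -> ~armed)) = False
      (~busy | ~safe) | ~fog = True
        ~busy | ~safe = True
          ~busy = True
          ~safe = True
        ~fog = True
      (~busy <-> safe) & (power -> ~armed) = False
        ~busy <-> safe = False
          ~busy = True
        power -> ~armed = True
          ~armed = False
Both conjuncts True, so the formula holds.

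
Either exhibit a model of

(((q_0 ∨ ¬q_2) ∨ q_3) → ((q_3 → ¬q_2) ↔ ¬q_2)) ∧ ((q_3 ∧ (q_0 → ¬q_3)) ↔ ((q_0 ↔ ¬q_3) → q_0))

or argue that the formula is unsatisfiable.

Unsatisfiable

The conjunct (q_3 ∧ (q_0 → ¬q_3)) ↔ ((q_0 ↔ ¬q_3) → q_0) is unsatisfiable on its own:
  q_0=F, q_3=F: evaluates to False.
  q_0=F, q_3=T: evaluates to False.
  q_0=T, q_3=F: evaluates to False.
  q_0=T, q_3=T: evaluates to False.
So the whole conjunction is unsatisfiable.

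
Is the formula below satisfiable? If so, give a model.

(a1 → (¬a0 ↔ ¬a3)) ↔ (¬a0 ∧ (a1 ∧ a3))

a0: True, a1: True, a3: False

  (a1 → (¬a0 ↔ ¬a3)) ↔ (¬a0 ∧ (a1 ∧ a3)) = True
    a1 → (¬a0 ↔ ¬a3) = False
      ¬a0 ↔ ¬a3 = False
        ¬a0 = False
        ¬a3 = True
    ¬a0 ∧ (a1 ∧ a3) = False
      ¬a0 = False
      a1 ∧ a3 = False
The formula evaluates to True.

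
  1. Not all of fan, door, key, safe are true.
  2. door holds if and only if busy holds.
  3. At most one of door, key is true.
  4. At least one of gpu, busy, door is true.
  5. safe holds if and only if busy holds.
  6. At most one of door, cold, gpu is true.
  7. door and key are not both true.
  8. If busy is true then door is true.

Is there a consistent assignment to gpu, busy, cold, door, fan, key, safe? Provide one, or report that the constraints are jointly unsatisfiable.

gpu=F, busy=T, cold=F, door=T, fan=F, key=F, safe=T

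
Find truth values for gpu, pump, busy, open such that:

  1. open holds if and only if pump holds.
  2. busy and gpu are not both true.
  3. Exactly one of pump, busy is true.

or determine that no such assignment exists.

gpu = False, pump = False, busy = True, open = False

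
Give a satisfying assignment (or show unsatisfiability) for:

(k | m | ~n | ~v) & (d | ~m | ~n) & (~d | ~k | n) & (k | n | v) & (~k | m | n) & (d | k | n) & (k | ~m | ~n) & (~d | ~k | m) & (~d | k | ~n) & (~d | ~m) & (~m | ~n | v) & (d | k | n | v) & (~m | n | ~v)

k = False; d = False; v = False; n = True; m = False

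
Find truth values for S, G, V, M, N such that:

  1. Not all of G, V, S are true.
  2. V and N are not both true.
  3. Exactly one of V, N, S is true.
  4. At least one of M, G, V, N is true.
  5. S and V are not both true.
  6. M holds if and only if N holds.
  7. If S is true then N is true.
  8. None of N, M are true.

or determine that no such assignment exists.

S = False, G = True, V = True, M = False, N = False

  (1) {G, V, S}: 2/3 true — not all ✓
  (2) V=T, N=F — not both ✓
  (3) {V, N, S}: 1 true — exactly one ✓
  (4) {M, G, V, N}: 2 true — at least one ✓
  (5) S=F, V=T — not both ✓
  (6) M=F, N=F — same ✓
  (7) S=F ⇒ N: vacuous ✓
  (8) {N, M}: 0 true — none ✓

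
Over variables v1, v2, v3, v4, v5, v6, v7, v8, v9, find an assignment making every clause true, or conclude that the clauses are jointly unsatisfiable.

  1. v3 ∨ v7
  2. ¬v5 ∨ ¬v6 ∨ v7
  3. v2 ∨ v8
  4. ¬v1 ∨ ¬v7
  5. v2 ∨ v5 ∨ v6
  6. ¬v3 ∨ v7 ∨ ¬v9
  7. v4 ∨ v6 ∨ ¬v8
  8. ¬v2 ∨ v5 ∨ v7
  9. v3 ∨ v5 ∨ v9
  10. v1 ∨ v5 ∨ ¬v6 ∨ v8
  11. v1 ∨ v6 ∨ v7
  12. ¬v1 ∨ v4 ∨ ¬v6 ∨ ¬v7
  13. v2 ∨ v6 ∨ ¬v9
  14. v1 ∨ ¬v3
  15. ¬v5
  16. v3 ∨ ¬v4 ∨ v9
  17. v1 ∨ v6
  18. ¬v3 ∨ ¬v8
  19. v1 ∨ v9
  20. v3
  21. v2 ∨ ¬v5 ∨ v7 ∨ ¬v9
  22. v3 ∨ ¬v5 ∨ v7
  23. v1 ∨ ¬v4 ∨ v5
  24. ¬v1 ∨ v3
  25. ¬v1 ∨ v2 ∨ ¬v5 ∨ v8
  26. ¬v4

No satisfying assignment exists.

Case v3 = True:
  (v1 ∨ ¬v3) forces v1 = True.
  (¬v1 ∨ ¬v7) forces v7 = False.
  (¬v3 ∨ v7 ∨ ¬v9) forces v9 = False.
  (¬v5) forces v5 = False.
  (¬v2 ∨ v5 ∨ v7) forces v2 = False.
  (v2 ∨ v8) forces v8 = True.
  Clause (¬v3 ∨ ¬v8) is falsified — contradiction.
Case v3 = False:
  Clause (v3) is falsified — contradiction.
Both cases fail, so the formula is unsatisfiable.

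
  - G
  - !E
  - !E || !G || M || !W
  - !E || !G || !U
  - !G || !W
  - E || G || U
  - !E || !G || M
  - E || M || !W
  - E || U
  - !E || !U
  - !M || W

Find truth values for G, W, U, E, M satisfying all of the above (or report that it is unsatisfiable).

Unit clause (G) forces G = True.
Unit clause (!E) forces E = False.
In (!G || !W) only !W is left, so W = False.
In (E || U) only U is left, so U = True.
In (!M || W) only !M is left, so M = False.
All clauses satisfied.

G = True; W = False; U = True; E = False; M = False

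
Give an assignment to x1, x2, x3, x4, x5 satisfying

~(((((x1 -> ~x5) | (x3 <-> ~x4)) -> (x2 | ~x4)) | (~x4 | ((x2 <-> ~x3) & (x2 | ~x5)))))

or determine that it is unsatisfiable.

x1=F; x2=F; x3=T; x4=T; x5=T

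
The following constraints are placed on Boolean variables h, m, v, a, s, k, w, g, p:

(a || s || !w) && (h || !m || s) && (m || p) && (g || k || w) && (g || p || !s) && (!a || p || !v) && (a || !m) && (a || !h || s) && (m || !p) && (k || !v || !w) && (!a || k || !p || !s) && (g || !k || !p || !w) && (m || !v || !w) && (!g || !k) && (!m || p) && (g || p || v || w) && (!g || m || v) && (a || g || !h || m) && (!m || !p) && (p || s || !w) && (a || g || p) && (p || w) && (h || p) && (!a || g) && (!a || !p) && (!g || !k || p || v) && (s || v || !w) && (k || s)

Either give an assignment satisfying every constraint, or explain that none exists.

Unsatisfiable — no assignment works.

Case p = True:
  (m || !p) forces m = True.
  Clause (!m || !p) is falsified — contradiction.
Case p = False:
  (m || p) forces m = True.
  Clause (!m || p) is falsified — contradiction.
Both cases fail, so the formula is unsatisfiable.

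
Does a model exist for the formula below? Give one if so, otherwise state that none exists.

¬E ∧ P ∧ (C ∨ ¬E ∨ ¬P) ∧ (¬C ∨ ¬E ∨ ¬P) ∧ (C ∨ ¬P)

Unit clause (¬E) forces E = False.
Unit clause (P) forces P = True.
In (C ∨ ¬P) only C is left, so C = True.
Check each clause:
  (¬E): ¬E holds.
  (P): P holds.
  (C ∨ ¬E ∨ ¬P): C holds.
  (¬C ∨ ¬E ∨ ¬P): ¬E holds.
  (C ∨ ¬P): C holds.
All clauses satisfied.

E = False, P = True, C = True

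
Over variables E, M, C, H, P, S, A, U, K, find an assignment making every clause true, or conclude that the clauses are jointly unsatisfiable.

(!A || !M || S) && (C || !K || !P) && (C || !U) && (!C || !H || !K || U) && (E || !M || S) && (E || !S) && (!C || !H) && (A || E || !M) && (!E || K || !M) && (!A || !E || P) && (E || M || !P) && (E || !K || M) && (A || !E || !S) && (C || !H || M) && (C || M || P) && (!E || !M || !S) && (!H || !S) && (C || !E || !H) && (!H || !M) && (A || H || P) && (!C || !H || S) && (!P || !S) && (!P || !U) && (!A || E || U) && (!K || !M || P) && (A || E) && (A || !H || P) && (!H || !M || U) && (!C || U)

Set E = True.
Set M = False.
Try C = True:
  (!C || !H) forces H = False.
  (!C || U) forces U = True.
  (!P || !U) forces P = False.
  (!A || !E || P) forces A = False.
  clause (A || H || P) is falsified — backtrack.
So C = False.
  then (C || !U) forces U = False.
  then (C || !H || M) forces H = False.
  then (C || M || P) forces P = True.
  then (!P || !S) forces S = False.
  then (C || !K || !P) forces K = False.
Set A = True.
All clauses satisfied.

E: True; M: False; C: False; H: False; P: True; S: False; A: True; U: False; K: False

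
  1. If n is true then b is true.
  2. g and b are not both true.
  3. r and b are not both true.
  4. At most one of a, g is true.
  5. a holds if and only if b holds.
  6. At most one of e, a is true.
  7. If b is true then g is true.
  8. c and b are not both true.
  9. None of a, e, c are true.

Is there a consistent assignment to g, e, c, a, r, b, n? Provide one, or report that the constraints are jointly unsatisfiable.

g: False; e: False; c: False; a: False; r: False; b: False; n: False

  (1) n=F ⇒ b: vacuous ✓
  (2) g=F, b=F — not both ✓
  (3) r=F, b=F — not both ✓
  (4) {a, g}: 0 true — at most one ✓
  (5) a=F, b=F — same ✓
  (6) {e, a}: 0 true — at most one ✓
  (7) b=F ⇒ g: vacuous ✓
  (8) c=F, b=F — not both ✓
  (9) {a, e, c}: 0 true — none ✓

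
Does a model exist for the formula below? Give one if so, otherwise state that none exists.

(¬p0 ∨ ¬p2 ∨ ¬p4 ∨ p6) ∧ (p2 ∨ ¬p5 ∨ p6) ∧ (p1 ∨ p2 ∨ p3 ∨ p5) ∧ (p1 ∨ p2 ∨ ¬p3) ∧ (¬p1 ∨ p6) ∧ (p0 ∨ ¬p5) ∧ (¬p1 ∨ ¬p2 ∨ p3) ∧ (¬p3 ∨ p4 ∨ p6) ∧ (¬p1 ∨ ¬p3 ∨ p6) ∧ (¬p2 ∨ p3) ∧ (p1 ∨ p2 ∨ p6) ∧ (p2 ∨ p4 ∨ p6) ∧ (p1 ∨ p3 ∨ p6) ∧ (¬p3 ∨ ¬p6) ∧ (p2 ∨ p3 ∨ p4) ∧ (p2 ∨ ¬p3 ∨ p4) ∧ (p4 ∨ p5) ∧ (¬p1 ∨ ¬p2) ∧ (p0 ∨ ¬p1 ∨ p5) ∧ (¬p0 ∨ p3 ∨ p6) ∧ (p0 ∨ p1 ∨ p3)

Set p0 = True.
Set p1 = False.
Try p2 = True:
  (¬p2 ∨ p3) forces p3 = True.
  (¬p3 ∨ ¬p6) forces p6 = False.
  (¬p0 ∨ ¬p2 ∨ ¬p4 ∨ p6) forces p4 = False.
  clause (¬p3 ∨ p4 ∨ p6) is falsified — backtrack.
So p2 = False.
  then (p1 ∨ p2 ∨ ¬p3) forces p3 = False.
  then (p1 ∨ p2 ∨ p6) forces p6 = True.
  then (p2 ∨ p3 ∨ p4) forces p4 = True.
  then (p1 ∨ p2 ∨ p3 ∨ p5) forces p5 = True.
All clauses satisfied.

p0 = True, p1 = False, p2 = False, p3 = False, p4 = True, p5 = True, p6 = True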